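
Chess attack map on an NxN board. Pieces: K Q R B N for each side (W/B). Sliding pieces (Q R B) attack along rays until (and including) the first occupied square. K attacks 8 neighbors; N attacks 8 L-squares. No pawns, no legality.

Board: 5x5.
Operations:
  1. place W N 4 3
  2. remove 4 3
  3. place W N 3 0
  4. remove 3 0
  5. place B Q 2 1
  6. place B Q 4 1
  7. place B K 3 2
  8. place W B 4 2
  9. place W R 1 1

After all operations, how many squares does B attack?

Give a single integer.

Op 1: place WN@(4,3)
Op 2: remove (4,3)
Op 3: place WN@(3,0)
Op 4: remove (3,0)
Op 5: place BQ@(2,1)
Op 6: place BQ@(4,1)
Op 7: place BK@(3,2)
Op 8: place WB@(4,2)
Op 9: place WR@(1,1)
Per-piece attacks for B:
  BQ@(2,1): attacks (2,2) (2,3) (2,4) (2,0) (3,1) (4,1) (1,1) (3,2) (3,0) (1,2) (0,3) (1,0) [ray(1,0) blocked at (4,1); ray(-1,0) blocked at (1,1); ray(1,1) blocked at (3,2)]
  BK@(3,2): attacks (3,3) (3,1) (4,2) (2,2) (4,3) (4,1) (2,3) (2,1)
  BQ@(4,1): attacks (4,2) (4,0) (3,1) (2,1) (3,2) (3,0) [ray(0,1) blocked at (4,2); ray(-1,0) blocked at (2,1); ray(-1,1) blocked at (3,2)]
Union (17 distinct): (0,3) (1,0) (1,1) (1,2) (2,0) (2,1) (2,2) (2,3) (2,4) (3,0) (3,1) (3,2) (3,3) (4,0) (4,1) (4,2) (4,3)

Answer: 17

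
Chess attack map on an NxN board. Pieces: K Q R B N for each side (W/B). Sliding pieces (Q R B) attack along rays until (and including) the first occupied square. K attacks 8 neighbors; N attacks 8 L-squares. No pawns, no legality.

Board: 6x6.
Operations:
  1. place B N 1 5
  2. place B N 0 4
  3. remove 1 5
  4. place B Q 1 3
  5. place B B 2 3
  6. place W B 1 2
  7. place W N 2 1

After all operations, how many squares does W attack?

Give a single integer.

Answer: 10

Derivation:
Op 1: place BN@(1,5)
Op 2: place BN@(0,4)
Op 3: remove (1,5)
Op 4: place BQ@(1,3)
Op 5: place BB@(2,3)
Op 6: place WB@(1,2)
Op 7: place WN@(2,1)
Per-piece attacks for W:
  WB@(1,2): attacks (2,3) (2,1) (0,3) (0,1) [ray(1,1) blocked at (2,3); ray(1,-1) blocked at (2,1)]
  WN@(2,1): attacks (3,3) (4,2) (1,3) (0,2) (4,0) (0,0)
Union (10 distinct): (0,0) (0,1) (0,2) (0,3) (1,3) (2,1) (2,3) (3,3) (4,0) (4,2)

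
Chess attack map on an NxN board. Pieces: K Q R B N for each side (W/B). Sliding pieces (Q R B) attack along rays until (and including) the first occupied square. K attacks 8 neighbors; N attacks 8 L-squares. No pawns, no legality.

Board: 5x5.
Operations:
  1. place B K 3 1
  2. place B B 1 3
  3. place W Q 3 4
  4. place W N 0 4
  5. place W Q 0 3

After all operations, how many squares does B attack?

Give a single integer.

Answer: 12

Derivation:
Op 1: place BK@(3,1)
Op 2: place BB@(1,3)
Op 3: place WQ@(3,4)
Op 4: place WN@(0,4)
Op 5: place WQ@(0,3)
Per-piece attacks for B:
  BB@(1,3): attacks (2,4) (2,2) (3,1) (0,4) (0,2) [ray(1,-1) blocked at (3,1); ray(-1,1) blocked at (0,4)]
  BK@(3,1): attacks (3,2) (3,0) (4,1) (2,1) (4,2) (4,0) (2,2) (2,0)
Union (12 distinct): (0,2) (0,4) (2,0) (2,1) (2,2) (2,4) (3,0) (3,1) (3,2) (4,0) (4,1) (4,2)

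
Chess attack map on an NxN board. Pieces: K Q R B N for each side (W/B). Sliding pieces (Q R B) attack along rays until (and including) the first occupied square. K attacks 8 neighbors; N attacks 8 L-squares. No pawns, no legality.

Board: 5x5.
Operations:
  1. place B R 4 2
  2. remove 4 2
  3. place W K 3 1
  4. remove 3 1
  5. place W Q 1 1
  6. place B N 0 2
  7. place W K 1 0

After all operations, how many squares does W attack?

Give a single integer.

Answer: 15

Derivation:
Op 1: place BR@(4,2)
Op 2: remove (4,2)
Op 3: place WK@(3,1)
Op 4: remove (3,1)
Op 5: place WQ@(1,1)
Op 6: place BN@(0,2)
Op 7: place WK@(1,0)
Per-piece attacks for W:
  WK@(1,0): attacks (1,1) (2,0) (0,0) (2,1) (0,1)
  WQ@(1,1): attacks (1,2) (1,3) (1,4) (1,0) (2,1) (3,1) (4,1) (0,1) (2,2) (3,3) (4,4) (2,0) (0,2) (0,0) [ray(0,-1) blocked at (1,0); ray(-1,1) blocked at (0,2)]
Union (15 distinct): (0,0) (0,1) (0,2) (1,0) (1,1) (1,2) (1,3) (1,4) (2,0) (2,1) (2,2) (3,1) (3,3) (4,1) (4,4)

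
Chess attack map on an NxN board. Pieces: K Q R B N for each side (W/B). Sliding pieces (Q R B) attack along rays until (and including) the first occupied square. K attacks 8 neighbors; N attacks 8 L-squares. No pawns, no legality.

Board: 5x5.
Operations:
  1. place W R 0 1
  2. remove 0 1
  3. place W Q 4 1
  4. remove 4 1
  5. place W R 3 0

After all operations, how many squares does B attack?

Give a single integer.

Op 1: place WR@(0,1)
Op 2: remove (0,1)
Op 3: place WQ@(4,1)
Op 4: remove (4,1)
Op 5: place WR@(3,0)
Per-piece attacks for B:
Union (0 distinct): (none)

Answer: 0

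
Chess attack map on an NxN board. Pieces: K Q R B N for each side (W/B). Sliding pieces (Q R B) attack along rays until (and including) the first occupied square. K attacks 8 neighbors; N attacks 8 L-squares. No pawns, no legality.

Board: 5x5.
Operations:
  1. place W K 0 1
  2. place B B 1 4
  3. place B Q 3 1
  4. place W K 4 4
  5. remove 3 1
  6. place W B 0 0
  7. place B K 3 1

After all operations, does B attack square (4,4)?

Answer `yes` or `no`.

Op 1: place WK@(0,1)
Op 2: place BB@(1,4)
Op 3: place BQ@(3,1)
Op 4: place WK@(4,4)
Op 5: remove (3,1)
Op 6: place WB@(0,0)
Op 7: place BK@(3,1)
Per-piece attacks for B:
  BB@(1,4): attacks (2,3) (3,2) (4,1) (0,3)
  BK@(3,1): attacks (3,2) (3,0) (4,1) (2,1) (4,2) (4,0) (2,2) (2,0)
B attacks (4,4): no

Answer: no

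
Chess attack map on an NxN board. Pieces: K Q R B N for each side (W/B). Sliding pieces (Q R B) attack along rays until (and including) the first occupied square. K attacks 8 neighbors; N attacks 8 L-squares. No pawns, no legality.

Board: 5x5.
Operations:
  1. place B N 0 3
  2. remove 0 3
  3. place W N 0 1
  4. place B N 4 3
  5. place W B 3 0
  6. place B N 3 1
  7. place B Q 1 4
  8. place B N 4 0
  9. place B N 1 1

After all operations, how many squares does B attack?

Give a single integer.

Answer: 17

Derivation:
Op 1: place BN@(0,3)
Op 2: remove (0,3)
Op 3: place WN@(0,1)
Op 4: place BN@(4,3)
Op 5: place WB@(3,0)
Op 6: place BN@(3,1)
Op 7: place BQ@(1,4)
Op 8: place BN@(4,0)
Op 9: place BN@(1,1)
Per-piece attacks for B:
  BN@(1,1): attacks (2,3) (3,2) (0,3) (3,0)
  BQ@(1,4): attacks (1,3) (1,2) (1,1) (2,4) (3,4) (4,4) (0,4) (2,3) (3,2) (4,1) (0,3) [ray(0,-1) blocked at (1,1)]
  BN@(3,1): attacks (4,3) (2,3) (1,2) (1,0)
  BN@(4,0): attacks (3,2) (2,1)
  BN@(4,3): attacks (2,4) (3,1) (2,2)
Union (17 distinct): (0,3) (0,4) (1,0) (1,1) (1,2) (1,3) (2,1) (2,2) (2,3) (2,4) (3,0) (3,1) (3,2) (3,4) (4,1) (4,3) (4,4)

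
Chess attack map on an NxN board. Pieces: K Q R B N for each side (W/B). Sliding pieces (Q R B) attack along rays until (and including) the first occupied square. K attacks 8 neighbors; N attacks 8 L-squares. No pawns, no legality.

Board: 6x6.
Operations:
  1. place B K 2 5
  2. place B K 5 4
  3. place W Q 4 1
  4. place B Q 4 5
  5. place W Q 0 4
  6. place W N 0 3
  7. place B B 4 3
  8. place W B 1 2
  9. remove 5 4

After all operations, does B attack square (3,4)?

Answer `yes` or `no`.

Answer: yes

Derivation:
Op 1: place BK@(2,5)
Op 2: place BK@(5,4)
Op 3: place WQ@(4,1)
Op 4: place BQ@(4,5)
Op 5: place WQ@(0,4)
Op 6: place WN@(0,3)
Op 7: place BB@(4,3)
Op 8: place WB@(1,2)
Op 9: remove (5,4)
Per-piece attacks for B:
  BK@(2,5): attacks (2,4) (3,5) (1,5) (3,4) (1,4)
  BB@(4,3): attacks (5,4) (5,2) (3,4) (2,5) (3,2) (2,1) (1,0) [ray(-1,1) blocked at (2,5)]
  BQ@(4,5): attacks (4,4) (4,3) (5,5) (3,5) (2,5) (5,4) (3,4) (2,3) (1,2) [ray(0,-1) blocked at (4,3); ray(-1,0) blocked at (2,5); ray(-1,-1) blocked at (1,2)]
B attacks (3,4): yes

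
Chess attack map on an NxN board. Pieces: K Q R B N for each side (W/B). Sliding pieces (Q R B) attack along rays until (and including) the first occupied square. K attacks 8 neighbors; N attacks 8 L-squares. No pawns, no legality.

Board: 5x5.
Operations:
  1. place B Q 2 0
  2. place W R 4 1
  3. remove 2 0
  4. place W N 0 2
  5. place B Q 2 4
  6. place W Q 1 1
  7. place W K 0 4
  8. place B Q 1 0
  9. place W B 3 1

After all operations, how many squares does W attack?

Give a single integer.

Answer: 19

Derivation:
Op 1: place BQ@(2,0)
Op 2: place WR@(4,1)
Op 3: remove (2,0)
Op 4: place WN@(0,2)
Op 5: place BQ@(2,4)
Op 6: place WQ@(1,1)
Op 7: place WK@(0,4)
Op 8: place BQ@(1,0)
Op 9: place WB@(3,1)
Per-piece attacks for W:
  WN@(0,2): attacks (1,4) (2,3) (1,0) (2,1)
  WK@(0,4): attacks (0,3) (1,4) (1,3)
  WQ@(1,1): attacks (1,2) (1,3) (1,4) (1,0) (2,1) (3,1) (0,1) (2,2) (3,3) (4,4) (2,0) (0,2) (0,0) [ray(0,-1) blocked at (1,0); ray(1,0) blocked at (3,1); ray(-1,1) blocked at (0,2)]
  WB@(3,1): attacks (4,2) (4,0) (2,2) (1,3) (0,4) (2,0) [ray(-1,1) blocked at (0,4)]
  WR@(4,1): attacks (4,2) (4,3) (4,4) (4,0) (3,1) [ray(-1,0) blocked at (3,1)]
Union (19 distinct): (0,0) (0,1) (0,2) (0,3) (0,4) (1,0) (1,2) (1,3) (1,4) (2,0) (2,1) (2,2) (2,3) (3,1) (3,3) (4,0) (4,2) (4,3) (4,4)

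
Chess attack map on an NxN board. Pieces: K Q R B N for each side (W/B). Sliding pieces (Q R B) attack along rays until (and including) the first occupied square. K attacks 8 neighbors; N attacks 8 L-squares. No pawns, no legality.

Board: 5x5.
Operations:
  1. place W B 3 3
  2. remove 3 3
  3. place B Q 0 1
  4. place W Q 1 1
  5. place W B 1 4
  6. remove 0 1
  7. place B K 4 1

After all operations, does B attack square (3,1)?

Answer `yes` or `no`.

Answer: yes

Derivation:
Op 1: place WB@(3,3)
Op 2: remove (3,3)
Op 3: place BQ@(0,1)
Op 4: place WQ@(1,1)
Op 5: place WB@(1,4)
Op 6: remove (0,1)
Op 7: place BK@(4,1)
Per-piece attacks for B:
  BK@(4,1): attacks (4,2) (4,0) (3,1) (3,2) (3,0)
B attacks (3,1): yes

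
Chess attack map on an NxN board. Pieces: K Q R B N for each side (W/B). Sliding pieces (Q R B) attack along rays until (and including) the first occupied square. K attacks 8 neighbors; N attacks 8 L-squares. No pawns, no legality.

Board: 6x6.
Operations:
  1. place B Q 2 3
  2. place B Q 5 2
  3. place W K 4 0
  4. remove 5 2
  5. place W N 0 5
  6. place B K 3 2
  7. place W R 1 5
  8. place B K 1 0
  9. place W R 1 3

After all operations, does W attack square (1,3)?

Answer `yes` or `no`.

Op 1: place BQ@(2,3)
Op 2: place BQ@(5,2)
Op 3: place WK@(4,0)
Op 4: remove (5,2)
Op 5: place WN@(0,5)
Op 6: place BK@(3,2)
Op 7: place WR@(1,5)
Op 8: place BK@(1,0)
Op 9: place WR@(1,3)
Per-piece attacks for W:
  WN@(0,5): attacks (1,3) (2,4)
  WR@(1,3): attacks (1,4) (1,5) (1,2) (1,1) (1,0) (2,3) (0,3) [ray(0,1) blocked at (1,5); ray(0,-1) blocked at (1,0); ray(1,0) blocked at (2,3)]
  WR@(1,5): attacks (1,4) (1,3) (2,5) (3,5) (4,5) (5,5) (0,5) [ray(0,-1) blocked at (1,3); ray(-1,0) blocked at (0,5)]
  WK@(4,0): attacks (4,1) (5,0) (3,0) (5,1) (3,1)
W attacks (1,3): yes

Answer: yes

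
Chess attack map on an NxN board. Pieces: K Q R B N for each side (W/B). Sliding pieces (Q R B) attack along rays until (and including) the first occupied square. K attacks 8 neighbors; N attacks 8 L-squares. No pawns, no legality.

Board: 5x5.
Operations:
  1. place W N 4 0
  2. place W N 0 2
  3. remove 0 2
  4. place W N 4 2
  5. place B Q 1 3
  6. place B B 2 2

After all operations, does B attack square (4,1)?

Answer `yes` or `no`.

Answer: no

Derivation:
Op 1: place WN@(4,0)
Op 2: place WN@(0,2)
Op 3: remove (0,2)
Op 4: place WN@(4,2)
Op 5: place BQ@(1,3)
Op 6: place BB@(2,2)
Per-piece attacks for B:
  BQ@(1,3): attacks (1,4) (1,2) (1,1) (1,0) (2,3) (3,3) (4,3) (0,3) (2,4) (2,2) (0,4) (0,2) [ray(1,-1) blocked at (2,2)]
  BB@(2,2): attacks (3,3) (4,4) (3,1) (4,0) (1,3) (1,1) (0,0) [ray(1,-1) blocked at (4,0); ray(-1,1) blocked at (1,3)]
B attacks (4,1): no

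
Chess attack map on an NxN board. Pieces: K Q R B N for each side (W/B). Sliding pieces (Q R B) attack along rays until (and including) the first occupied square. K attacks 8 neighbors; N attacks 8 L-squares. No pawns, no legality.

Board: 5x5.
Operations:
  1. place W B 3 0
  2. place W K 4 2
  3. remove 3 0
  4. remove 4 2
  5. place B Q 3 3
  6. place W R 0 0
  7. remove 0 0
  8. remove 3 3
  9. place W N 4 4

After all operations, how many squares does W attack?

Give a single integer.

Answer: 2

Derivation:
Op 1: place WB@(3,0)
Op 2: place WK@(4,2)
Op 3: remove (3,0)
Op 4: remove (4,2)
Op 5: place BQ@(3,3)
Op 6: place WR@(0,0)
Op 7: remove (0,0)
Op 8: remove (3,3)
Op 9: place WN@(4,4)
Per-piece attacks for W:
  WN@(4,4): attacks (3,2) (2,3)
Union (2 distinct): (2,3) (3,2)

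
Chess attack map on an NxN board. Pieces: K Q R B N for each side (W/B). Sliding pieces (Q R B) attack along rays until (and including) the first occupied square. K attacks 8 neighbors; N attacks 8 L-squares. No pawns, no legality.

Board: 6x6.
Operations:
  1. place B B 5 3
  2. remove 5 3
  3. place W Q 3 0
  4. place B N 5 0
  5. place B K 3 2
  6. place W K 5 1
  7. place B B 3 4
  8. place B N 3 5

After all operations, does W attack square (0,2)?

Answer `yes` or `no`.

Answer: no

Derivation:
Op 1: place BB@(5,3)
Op 2: remove (5,3)
Op 3: place WQ@(3,0)
Op 4: place BN@(5,0)
Op 5: place BK@(3,2)
Op 6: place WK@(5,1)
Op 7: place BB@(3,4)
Op 8: place BN@(3,5)
Per-piece attacks for W:
  WQ@(3,0): attacks (3,1) (3,2) (4,0) (5,0) (2,0) (1,0) (0,0) (4,1) (5,2) (2,1) (1,2) (0,3) [ray(0,1) blocked at (3,2); ray(1,0) blocked at (5,0)]
  WK@(5,1): attacks (5,2) (5,0) (4,1) (4,2) (4,0)
W attacks (0,2): no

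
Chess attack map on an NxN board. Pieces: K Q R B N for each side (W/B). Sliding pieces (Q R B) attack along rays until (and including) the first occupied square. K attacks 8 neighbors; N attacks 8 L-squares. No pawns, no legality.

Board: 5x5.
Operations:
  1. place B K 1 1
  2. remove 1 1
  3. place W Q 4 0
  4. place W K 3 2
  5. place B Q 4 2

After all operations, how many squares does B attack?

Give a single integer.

Answer: 9

Derivation:
Op 1: place BK@(1,1)
Op 2: remove (1,1)
Op 3: place WQ@(4,0)
Op 4: place WK@(3,2)
Op 5: place BQ@(4,2)
Per-piece attacks for B:
  BQ@(4,2): attacks (4,3) (4,4) (4,1) (4,0) (3,2) (3,3) (2,4) (3,1) (2,0) [ray(0,-1) blocked at (4,0); ray(-1,0) blocked at (3,2)]
Union (9 distinct): (2,0) (2,4) (3,1) (3,2) (3,3) (4,0) (4,1) (4,3) (4,4)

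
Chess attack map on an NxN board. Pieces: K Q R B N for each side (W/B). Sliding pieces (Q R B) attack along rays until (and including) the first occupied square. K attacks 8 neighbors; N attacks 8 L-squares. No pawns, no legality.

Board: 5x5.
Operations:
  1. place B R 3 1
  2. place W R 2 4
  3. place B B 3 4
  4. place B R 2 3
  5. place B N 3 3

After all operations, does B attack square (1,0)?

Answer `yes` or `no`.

Op 1: place BR@(3,1)
Op 2: place WR@(2,4)
Op 3: place BB@(3,4)
Op 4: place BR@(2,3)
Op 5: place BN@(3,3)
Per-piece attacks for B:
  BR@(2,3): attacks (2,4) (2,2) (2,1) (2,0) (3,3) (1,3) (0,3) [ray(0,1) blocked at (2,4); ray(1,0) blocked at (3,3)]
  BR@(3,1): attacks (3,2) (3,3) (3,0) (4,1) (2,1) (1,1) (0,1) [ray(0,1) blocked at (3,3)]
  BN@(3,3): attacks (1,4) (4,1) (2,1) (1,2)
  BB@(3,4): attacks (4,3) (2,3) [ray(-1,-1) blocked at (2,3)]
B attacks (1,0): no

Answer: no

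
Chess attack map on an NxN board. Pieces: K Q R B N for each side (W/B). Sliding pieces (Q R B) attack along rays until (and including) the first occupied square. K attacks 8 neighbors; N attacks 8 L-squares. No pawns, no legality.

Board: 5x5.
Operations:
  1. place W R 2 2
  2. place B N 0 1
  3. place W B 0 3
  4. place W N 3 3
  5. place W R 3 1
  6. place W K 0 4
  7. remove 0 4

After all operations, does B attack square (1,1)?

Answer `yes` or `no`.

Answer: no

Derivation:
Op 1: place WR@(2,2)
Op 2: place BN@(0,1)
Op 3: place WB@(0,3)
Op 4: place WN@(3,3)
Op 5: place WR@(3,1)
Op 6: place WK@(0,4)
Op 7: remove (0,4)
Per-piece attacks for B:
  BN@(0,1): attacks (1,3) (2,2) (2,0)
B attacks (1,1): no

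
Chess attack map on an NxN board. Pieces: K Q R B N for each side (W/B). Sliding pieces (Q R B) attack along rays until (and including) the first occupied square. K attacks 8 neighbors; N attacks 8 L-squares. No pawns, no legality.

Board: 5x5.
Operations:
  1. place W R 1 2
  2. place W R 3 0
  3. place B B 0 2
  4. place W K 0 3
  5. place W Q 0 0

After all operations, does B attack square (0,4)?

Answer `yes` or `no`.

Op 1: place WR@(1,2)
Op 2: place WR@(3,0)
Op 3: place BB@(0,2)
Op 4: place WK@(0,3)
Op 5: place WQ@(0,0)
Per-piece attacks for B:
  BB@(0,2): attacks (1,3) (2,4) (1,1) (2,0)
B attacks (0,4): no

Answer: no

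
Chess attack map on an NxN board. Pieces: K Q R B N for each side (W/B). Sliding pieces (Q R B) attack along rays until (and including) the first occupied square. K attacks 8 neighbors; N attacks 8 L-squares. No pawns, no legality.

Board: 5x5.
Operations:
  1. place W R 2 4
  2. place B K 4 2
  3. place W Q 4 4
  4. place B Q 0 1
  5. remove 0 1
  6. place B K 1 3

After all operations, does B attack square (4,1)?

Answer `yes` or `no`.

Op 1: place WR@(2,4)
Op 2: place BK@(4,2)
Op 3: place WQ@(4,4)
Op 4: place BQ@(0,1)
Op 5: remove (0,1)
Op 6: place BK@(1,3)
Per-piece attacks for B:
  BK@(1,3): attacks (1,4) (1,2) (2,3) (0,3) (2,4) (2,2) (0,4) (0,2)
  BK@(4,2): attacks (4,3) (4,1) (3,2) (3,3) (3,1)
B attacks (4,1): yes

Answer: yes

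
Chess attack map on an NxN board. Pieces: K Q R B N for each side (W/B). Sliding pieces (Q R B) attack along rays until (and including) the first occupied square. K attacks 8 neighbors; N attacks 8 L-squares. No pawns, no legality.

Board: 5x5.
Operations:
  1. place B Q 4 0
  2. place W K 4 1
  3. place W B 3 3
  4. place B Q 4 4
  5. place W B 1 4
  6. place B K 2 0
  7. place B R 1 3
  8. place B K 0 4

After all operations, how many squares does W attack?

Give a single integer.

Answer: 13

Derivation:
Op 1: place BQ@(4,0)
Op 2: place WK@(4,1)
Op 3: place WB@(3,3)
Op 4: place BQ@(4,4)
Op 5: place WB@(1,4)
Op 6: place BK@(2,0)
Op 7: place BR@(1,3)
Op 8: place BK@(0,4)
Per-piece attacks for W:
  WB@(1,4): attacks (2,3) (3,2) (4,1) (0,3) [ray(1,-1) blocked at (4,1)]
  WB@(3,3): attacks (4,4) (4,2) (2,4) (2,2) (1,1) (0,0) [ray(1,1) blocked at (4,4)]
  WK@(4,1): attacks (4,2) (4,0) (3,1) (3,2) (3,0)
Union (13 distinct): (0,0) (0,3) (1,1) (2,2) (2,3) (2,4) (3,0) (3,1) (3,2) (4,0) (4,1) (4,2) (4,4)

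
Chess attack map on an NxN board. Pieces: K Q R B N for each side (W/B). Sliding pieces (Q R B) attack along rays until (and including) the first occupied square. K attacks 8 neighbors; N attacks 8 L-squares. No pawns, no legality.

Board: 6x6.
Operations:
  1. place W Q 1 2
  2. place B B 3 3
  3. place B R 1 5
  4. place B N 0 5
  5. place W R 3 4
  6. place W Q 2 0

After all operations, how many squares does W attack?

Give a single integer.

Op 1: place WQ@(1,2)
Op 2: place BB@(3,3)
Op 3: place BR@(1,5)
Op 4: place BN@(0,5)
Op 5: place WR@(3,4)
Op 6: place WQ@(2,0)
Per-piece attacks for W:
  WQ@(1,2): attacks (1,3) (1,4) (1,5) (1,1) (1,0) (2,2) (3,2) (4,2) (5,2) (0,2) (2,3) (3,4) (2,1) (3,0) (0,3) (0,1) [ray(0,1) blocked at (1,5); ray(1,1) blocked at (3,4)]
  WQ@(2,0): attacks (2,1) (2,2) (2,3) (2,4) (2,5) (3,0) (4,0) (5,0) (1,0) (0,0) (3,1) (4,2) (5,3) (1,1) (0,2)
  WR@(3,4): attacks (3,5) (3,3) (4,4) (5,4) (2,4) (1,4) (0,4) [ray(0,-1) blocked at (3,3)]
Union (28 distinct): (0,0) (0,1) (0,2) (0,3) (0,4) (1,0) (1,1) (1,3) (1,4) (1,5) (2,1) (2,2) (2,3) (2,4) (2,5) (3,0) (3,1) (3,2) (3,3) (3,4) (3,5) (4,0) (4,2) (4,4) (5,0) (5,2) (5,3) (5,4)

Answer: 28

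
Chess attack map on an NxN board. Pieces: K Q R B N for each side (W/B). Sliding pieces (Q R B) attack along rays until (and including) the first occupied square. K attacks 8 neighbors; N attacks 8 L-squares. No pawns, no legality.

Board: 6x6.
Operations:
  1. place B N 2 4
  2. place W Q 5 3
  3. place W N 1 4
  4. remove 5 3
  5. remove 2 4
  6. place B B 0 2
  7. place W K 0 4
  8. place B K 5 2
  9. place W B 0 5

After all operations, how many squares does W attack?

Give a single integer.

Op 1: place BN@(2,4)
Op 2: place WQ@(5,3)
Op 3: place WN@(1,4)
Op 4: remove (5,3)
Op 5: remove (2,4)
Op 6: place BB@(0,2)
Op 7: place WK@(0,4)
Op 8: place BK@(5,2)
Op 9: place WB@(0,5)
Per-piece attacks for W:
  WK@(0,4): attacks (0,5) (0,3) (1,4) (1,5) (1,3)
  WB@(0,5): attacks (1,4) [ray(1,-1) blocked at (1,4)]
  WN@(1,4): attacks (3,5) (2,2) (3,3) (0,2)
Union (9 distinct): (0,2) (0,3) (0,5) (1,3) (1,4) (1,5) (2,2) (3,3) (3,5)

Answer: 9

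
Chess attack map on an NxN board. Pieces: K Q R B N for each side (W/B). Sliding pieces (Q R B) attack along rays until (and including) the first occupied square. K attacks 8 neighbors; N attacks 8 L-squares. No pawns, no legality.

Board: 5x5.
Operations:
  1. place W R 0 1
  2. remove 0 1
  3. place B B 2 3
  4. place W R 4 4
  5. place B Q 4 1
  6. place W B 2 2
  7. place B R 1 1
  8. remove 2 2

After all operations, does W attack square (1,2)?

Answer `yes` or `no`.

Op 1: place WR@(0,1)
Op 2: remove (0,1)
Op 3: place BB@(2,3)
Op 4: place WR@(4,4)
Op 5: place BQ@(4,1)
Op 6: place WB@(2,2)
Op 7: place BR@(1,1)
Op 8: remove (2,2)
Per-piece attacks for W:
  WR@(4,4): attacks (4,3) (4,2) (4,1) (3,4) (2,4) (1,4) (0,4) [ray(0,-1) blocked at (4,1)]
W attacks (1,2): no

Answer: no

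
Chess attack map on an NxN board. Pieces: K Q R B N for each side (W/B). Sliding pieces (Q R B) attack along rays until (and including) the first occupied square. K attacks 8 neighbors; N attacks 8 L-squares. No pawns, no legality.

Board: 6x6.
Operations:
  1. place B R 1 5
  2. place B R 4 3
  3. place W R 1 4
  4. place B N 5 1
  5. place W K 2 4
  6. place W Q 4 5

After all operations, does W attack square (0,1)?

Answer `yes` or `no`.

Answer: yes

Derivation:
Op 1: place BR@(1,5)
Op 2: place BR@(4,3)
Op 3: place WR@(1,4)
Op 4: place BN@(5,1)
Op 5: place WK@(2,4)
Op 6: place WQ@(4,5)
Per-piece attacks for W:
  WR@(1,4): attacks (1,5) (1,3) (1,2) (1,1) (1,0) (2,4) (0,4) [ray(0,1) blocked at (1,5); ray(1,0) blocked at (2,4)]
  WK@(2,4): attacks (2,5) (2,3) (3,4) (1,4) (3,5) (3,3) (1,5) (1,3)
  WQ@(4,5): attacks (4,4) (4,3) (5,5) (3,5) (2,5) (1,5) (5,4) (3,4) (2,3) (1,2) (0,1) [ray(0,-1) blocked at (4,3); ray(-1,0) blocked at (1,5)]
W attacks (0,1): yes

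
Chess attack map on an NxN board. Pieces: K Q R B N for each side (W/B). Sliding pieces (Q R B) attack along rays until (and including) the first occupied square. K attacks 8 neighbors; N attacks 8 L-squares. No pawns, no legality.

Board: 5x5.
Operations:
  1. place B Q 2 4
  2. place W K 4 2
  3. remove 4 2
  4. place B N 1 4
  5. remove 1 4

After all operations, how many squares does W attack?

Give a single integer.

Answer: 0

Derivation:
Op 1: place BQ@(2,4)
Op 2: place WK@(4,2)
Op 3: remove (4,2)
Op 4: place BN@(1,4)
Op 5: remove (1,4)
Per-piece attacks for W:
Union (0 distinct): (none)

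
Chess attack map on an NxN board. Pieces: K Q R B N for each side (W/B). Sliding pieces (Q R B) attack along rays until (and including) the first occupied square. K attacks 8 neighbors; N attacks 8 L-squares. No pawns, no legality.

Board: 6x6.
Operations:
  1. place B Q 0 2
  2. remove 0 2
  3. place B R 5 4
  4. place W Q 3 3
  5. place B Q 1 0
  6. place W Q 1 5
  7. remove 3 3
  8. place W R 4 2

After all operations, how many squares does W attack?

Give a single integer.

Answer: 22

Derivation:
Op 1: place BQ@(0,2)
Op 2: remove (0,2)
Op 3: place BR@(5,4)
Op 4: place WQ@(3,3)
Op 5: place BQ@(1,0)
Op 6: place WQ@(1,5)
Op 7: remove (3,3)
Op 8: place WR@(4,2)
Per-piece attacks for W:
  WQ@(1,5): attacks (1,4) (1,3) (1,2) (1,1) (1,0) (2,5) (3,5) (4,5) (5,5) (0,5) (2,4) (3,3) (4,2) (0,4) [ray(0,-1) blocked at (1,0); ray(1,-1) blocked at (4,2)]
  WR@(4,2): attacks (4,3) (4,4) (4,5) (4,1) (4,0) (5,2) (3,2) (2,2) (1,2) (0,2)
Union (22 distinct): (0,2) (0,4) (0,5) (1,0) (1,1) (1,2) (1,3) (1,4) (2,2) (2,4) (2,5) (3,2) (3,3) (3,5) (4,0) (4,1) (4,2) (4,3) (4,4) (4,5) (5,2) (5,5)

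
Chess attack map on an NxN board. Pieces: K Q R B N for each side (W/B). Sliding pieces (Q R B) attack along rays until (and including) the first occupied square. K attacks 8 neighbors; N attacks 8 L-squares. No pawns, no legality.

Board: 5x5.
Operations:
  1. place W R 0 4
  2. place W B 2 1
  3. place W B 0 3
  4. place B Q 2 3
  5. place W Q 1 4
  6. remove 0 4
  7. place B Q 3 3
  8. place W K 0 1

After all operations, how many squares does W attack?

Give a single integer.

Answer: 17

Derivation:
Op 1: place WR@(0,4)
Op 2: place WB@(2,1)
Op 3: place WB@(0,3)
Op 4: place BQ@(2,3)
Op 5: place WQ@(1,4)
Op 6: remove (0,4)
Op 7: place BQ@(3,3)
Op 8: place WK@(0,1)
Per-piece attacks for W:
  WK@(0,1): attacks (0,2) (0,0) (1,1) (1,2) (1,0)
  WB@(0,3): attacks (1,4) (1,2) (2,1) [ray(1,1) blocked at (1,4); ray(1,-1) blocked at (2,1)]
  WQ@(1,4): attacks (1,3) (1,2) (1,1) (1,0) (2,4) (3,4) (4,4) (0,4) (2,3) (0,3) [ray(1,-1) blocked at (2,3); ray(-1,-1) blocked at (0,3)]
  WB@(2,1): attacks (3,2) (4,3) (3,0) (1,2) (0,3) (1,0) [ray(-1,1) blocked at (0,3)]
Union (17 distinct): (0,0) (0,2) (0,3) (0,4) (1,0) (1,1) (1,2) (1,3) (1,4) (2,1) (2,3) (2,4) (3,0) (3,2) (3,4) (4,3) (4,4)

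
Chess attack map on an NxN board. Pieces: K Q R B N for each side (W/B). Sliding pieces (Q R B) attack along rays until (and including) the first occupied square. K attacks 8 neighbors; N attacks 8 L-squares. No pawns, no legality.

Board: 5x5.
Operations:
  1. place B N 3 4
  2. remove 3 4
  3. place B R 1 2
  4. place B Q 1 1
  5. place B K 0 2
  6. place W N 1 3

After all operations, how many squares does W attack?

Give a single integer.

Answer: 4

Derivation:
Op 1: place BN@(3,4)
Op 2: remove (3,4)
Op 3: place BR@(1,2)
Op 4: place BQ@(1,1)
Op 5: place BK@(0,2)
Op 6: place WN@(1,3)
Per-piece attacks for W:
  WN@(1,3): attacks (3,4) (2,1) (3,2) (0,1)
Union (4 distinct): (0,1) (2,1) (3,2) (3,4)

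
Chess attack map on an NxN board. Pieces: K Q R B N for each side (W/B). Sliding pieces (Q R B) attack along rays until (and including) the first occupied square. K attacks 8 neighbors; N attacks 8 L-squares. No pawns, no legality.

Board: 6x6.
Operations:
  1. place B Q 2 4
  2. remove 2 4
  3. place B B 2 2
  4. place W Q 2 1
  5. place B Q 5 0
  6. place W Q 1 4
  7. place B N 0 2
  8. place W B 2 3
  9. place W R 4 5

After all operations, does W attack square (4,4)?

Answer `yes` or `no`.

Op 1: place BQ@(2,4)
Op 2: remove (2,4)
Op 3: place BB@(2,2)
Op 4: place WQ@(2,1)
Op 5: place BQ@(5,0)
Op 6: place WQ@(1,4)
Op 7: place BN@(0,2)
Op 8: place WB@(2,3)
Op 9: place WR@(4,5)
Per-piece attacks for W:
  WQ@(1,4): attacks (1,5) (1,3) (1,2) (1,1) (1,0) (2,4) (3,4) (4,4) (5,4) (0,4) (2,5) (2,3) (0,5) (0,3) [ray(1,-1) blocked at (2,3)]
  WQ@(2,1): attacks (2,2) (2,0) (3,1) (4,1) (5,1) (1,1) (0,1) (3,2) (4,3) (5,4) (3,0) (1,2) (0,3) (1,0) [ray(0,1) blocked at (2,2)]
  WB@(2,3): attacks (3,4) (4,5) (3,2) (4,1) (5,0) (1,4) (1,2) (0,1) [ray(1,1) blocked at (4,5); ray(1,-1) blocked at (5,0); ray(-1,1) blocked at (1,4)]
  WR@(4,5): attacks (4,4) (4,3) (4,2) (4,1) (4,0) (5,5) (3,5) (2,5) (1,5) (0,5)
W attacks (4,4): yes

Answer: yes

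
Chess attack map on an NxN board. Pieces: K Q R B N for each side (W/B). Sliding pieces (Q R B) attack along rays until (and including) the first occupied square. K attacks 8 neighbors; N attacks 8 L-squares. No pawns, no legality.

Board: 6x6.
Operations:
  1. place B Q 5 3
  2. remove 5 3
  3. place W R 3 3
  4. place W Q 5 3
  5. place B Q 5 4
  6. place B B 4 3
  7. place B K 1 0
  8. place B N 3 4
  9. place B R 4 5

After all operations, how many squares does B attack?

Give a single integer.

Answer: 22

Derivation:
Op 1: place BQ@(5,3)
Op 2: remove (5,3)
Op 3: place WR@(3,3)
Op 4: place WQ@(5,3)
Op 5: place BQ@(5,4)
Op 6: place BB@(4,3)
Op 7: place BK@(1,0)
Op 8: place BN@(3,4)
Op 9: place BR@(4,5)
Per-piece attacks for B:
  BK@(1,0): attacks (1,1) (2,0) (0,0) (2,1) (0,1)
  BN@(3,4): attacks (5,5) (1,5) (4,2) (5,3) (2,2) (1,3)
  BB@(4,3): attacks (5,4) (5,2) (3,4) (3,2) (2,1) (1,0) [ray(1,1) blocked at (5,4); ray(-1,1) blocked at (3,4); ray(-1,-1) blocked at (1,0)]
  BR@(4,5): attacks (4,4) (4,3) (5,5) (3,5) (2,5) (1,5) (0,5) [ray(0,-1) blocked at (4,3)]
  BQ@(5,4): attacks (5,5) (5,3) (4,4) (3,4) (4,5) (4,3) [ray(0,-1) blocked at (5,3); ray(-1,0) blocked at (3,4); ray(-1,1) blocked at (4,5); ray(-1,-1) blocked at (4,3)]
Union (22 distinct): (0,0) (0,1) (0,5) (1,0) (1,1) (1,3) (1,5) (2,0) (2,1) (2,2) (2,5) (3,2) (3,4) (3,5) (4,2) (4,3) (4,4) (4,5) (5,2) (5,3) (5,4) (5,5)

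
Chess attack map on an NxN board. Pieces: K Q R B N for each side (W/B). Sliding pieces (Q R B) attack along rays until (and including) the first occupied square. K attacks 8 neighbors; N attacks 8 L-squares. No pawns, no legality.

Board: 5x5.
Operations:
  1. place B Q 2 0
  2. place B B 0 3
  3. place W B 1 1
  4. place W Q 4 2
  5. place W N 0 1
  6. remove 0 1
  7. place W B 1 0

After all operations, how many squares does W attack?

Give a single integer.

Answer: 15

Derivation:
Op 1: place BQ@(2,0)
Op 2: place BB@(0,3)
Op 3: place WB@(1,1)
Op 4: place WQ@(4,2)
Op 5: place WN@(0,1)
Op 6: remove (0,1)
Op 7: place WB@(1,0)
Per-piece attacks for W:
  WB@(1,0): attacks (2,1) (3,2) (4,3) (0,1)
  WB@(1,1): attacks (2,2) (3,3) (4,4) (2,0) (0,2) (0,0) [ray(1,-1) blocked at (2,0)]
  WQ@(4,2): attacks (4,3) (4,4) (4,1) (4,0) (3,2) (2,2) (1,2) (0,2) (3,3) (2,4) (3,1) (2,0) [ray(-1,-1) blocked at (2,0)]
Union (15 distinct): (0,0) (0,1) (0,2) (1,2) (2,0) (2,1) (2,2) (2,4) (3,1) (3,2) (3,3) (4,0) (4,1) (4,3) (4,4)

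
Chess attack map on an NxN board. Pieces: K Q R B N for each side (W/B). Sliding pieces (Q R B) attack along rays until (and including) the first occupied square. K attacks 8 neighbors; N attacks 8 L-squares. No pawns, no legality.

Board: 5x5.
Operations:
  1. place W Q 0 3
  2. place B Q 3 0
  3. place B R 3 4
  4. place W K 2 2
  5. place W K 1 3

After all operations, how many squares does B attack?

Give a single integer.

Answer: 17

Derivation:
Op 1: place WQ@(0,3)
Op 2: place BQ@(3,0)
Op 3: place BR@(3,4)
Op 4: place WK@(2,2)
Op 5: place WK@(1,3)
Per-piece attacks for B:
  BQ@(3,0): attacks (3,1) (3,2) (3,3) (3,4) (4,0) (2,0) (1,0) (0,0) (4,1) (2,1) (1,2) (0,3) [ray(0,1) blocked at (3,4); ray(-1,1) blocked at (0,3)]
  BR@(3,4): attacks (3,3) (3,2) (3,1) (3,0) (4,4) (2,4) (1,4) (0,4) [ray(0,-1) blocked at (3,0)]
Union (17 distinct): (0,0) (0,3) (0,4) (1,0) (1,2) (1,4) (2,0) (2,1) (2,4) (3,0) (3,1) (3,2) (3,3) (3,4) (4,0) (4,1) (4,4)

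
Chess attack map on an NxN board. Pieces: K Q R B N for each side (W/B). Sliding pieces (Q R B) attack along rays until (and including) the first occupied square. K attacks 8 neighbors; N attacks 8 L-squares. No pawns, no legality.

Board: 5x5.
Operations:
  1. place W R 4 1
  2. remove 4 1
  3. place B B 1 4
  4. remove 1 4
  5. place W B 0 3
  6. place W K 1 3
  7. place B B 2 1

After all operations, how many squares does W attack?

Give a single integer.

Answer: 9

Derivation:
Op 1: place WR@(4,1)
Op 2: remove (4,1)
Op 3: place BB@(1,4)
Op 4: remove (1,4)
Op 5: place WB@(0,3)
Op 6: place WK@(1,3)
Op 7: place BB@(2,1)
Per-piece attacks for W:
  WB@(0,3): attacks (1,4) (1,2) (2,1) [ray(1,-1) blocked at (2,1)]
  WK@(1,3): attacks (1,4) (1,2) (2,3) (0,3) (2,4) (2,2) (0,4) (0,2)
Union (9 distinct): (0,2) (0,3) (0,4) (1,2) (1,4) (2,1) (2,2) (2,3) (2,4)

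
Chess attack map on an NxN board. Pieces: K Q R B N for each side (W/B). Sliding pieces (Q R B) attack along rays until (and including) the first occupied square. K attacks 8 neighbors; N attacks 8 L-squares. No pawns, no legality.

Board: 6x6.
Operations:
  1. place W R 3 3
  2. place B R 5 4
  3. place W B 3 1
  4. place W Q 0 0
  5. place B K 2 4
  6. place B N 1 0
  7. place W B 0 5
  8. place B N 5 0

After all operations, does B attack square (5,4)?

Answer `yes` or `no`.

Op 1: place WR@(3,3)
Op 2: place BR@(5,4)
Op 3: place WB@(3,1)
Op 4: place WQ@(0,0)
Op 5: place BK@(2,4)
Op 6: place BN@(1,0)
Op 7: place WB@(0,5)
Op 8: place BN@(5,0)
Per-piece attacks for B:
  BN@(1,0): attacks (2,2) (3,1) (0,2)
  BK@(2,4): attacks (2,5) (2,3) (3,4) (1,4) (3,5) (3,3) (1,5) (1,3)
  BN@(5,0): attacks (4,2) (3,1)
  BR@(5,4): attacks (5,5) (5,3) (5,2) (5,1) (5,0) (4,4) (3,4) (2,4) [ray(0,-1) blocked at (5,0); ray(-1,0) blocked at (2,4)]
B attacks (5,4): no

Answer: no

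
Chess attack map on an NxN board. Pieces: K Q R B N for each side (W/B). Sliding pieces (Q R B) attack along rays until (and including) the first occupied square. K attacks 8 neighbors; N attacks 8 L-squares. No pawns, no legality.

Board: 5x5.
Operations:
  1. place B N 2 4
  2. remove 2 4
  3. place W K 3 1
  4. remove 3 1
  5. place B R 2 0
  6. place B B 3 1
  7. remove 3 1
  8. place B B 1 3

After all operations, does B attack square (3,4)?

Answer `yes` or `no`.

Answer: no

Derivation:
Op 1: place BN@(2,4)
Op 2: remove (2,4)
Op 3: place WK@(3,1)
Op 4: remove (3,1)
Op 5: place BR@(2,0)
Op 6: place BB@(3,1)
Op 7: remove (3,1)
Op 8: place BB@(1,3)
Per-piece attacks for B:
  BB@(1,3): attacks (2,4) (2,2) (3,1) (4,0) (0,4) (0,2)
  BR@(2,0): attacks (2,1) (2,2) (2,3) (2,4) (3,0) (4,0) (1,0) (0,0)
B attacks (3,4): no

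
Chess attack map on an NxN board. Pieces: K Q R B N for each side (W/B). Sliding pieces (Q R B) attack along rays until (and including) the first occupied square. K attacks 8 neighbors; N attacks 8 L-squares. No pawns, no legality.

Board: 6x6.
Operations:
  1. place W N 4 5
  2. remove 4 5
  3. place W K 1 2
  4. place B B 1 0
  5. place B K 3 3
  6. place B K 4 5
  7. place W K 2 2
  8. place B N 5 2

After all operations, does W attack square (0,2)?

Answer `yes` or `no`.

Op 1: place WN@(4,5)
Op 2: remove (4,5)
Op 3: place WK@(1,2)
Op 4: place BB@(1,0)
Op 5: place BK@(3,3)
Op 6: place BK@(4,5)
Op 7: place WK@(2,2)
Op 8: place BN@(5,2)
Per-piece attacks for W:
  WK@(1,2): attacks (1,3) (1,1) (2,2) (0,2) (2,3) (2,1) (0,3) (0,1)
  WK@(2,2): attacks (2,3) (2,1) (3,2) (1,2) (3,3) (3,1) (1,3) (1,1)
W attacks (0,2): yes

Answer: yes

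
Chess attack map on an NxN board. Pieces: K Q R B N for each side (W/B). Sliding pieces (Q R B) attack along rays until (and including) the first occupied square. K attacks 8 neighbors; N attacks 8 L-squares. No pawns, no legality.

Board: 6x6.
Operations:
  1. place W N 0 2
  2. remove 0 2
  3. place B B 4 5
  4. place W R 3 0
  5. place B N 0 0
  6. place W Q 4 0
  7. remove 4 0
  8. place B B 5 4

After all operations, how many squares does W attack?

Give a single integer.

Answer: 10

Derivation:
Op 1: place WN@(0,2)
Op 2: remove (0,2)
Op 3: place BB@(4,5)
Op 4: place WR@(3,0)
Op 5: place BN@(0,0)
Op 6: place WQ@(4,0)
Op 7: remove (4,0)
Op 8: place BB@(5,4)
Per-piece attacks for W:
  WR@(3,0): attacks (3,1) (3,2) (3,3) (3,4) (3,5) (4,0) (5,0) (2,0) (1,0) (0,0) [ray(-1,0) blocked at (0,0)]
Union (10 distinct): (0,0) (1,0) (2,0) (3,1) (3,2) (3,3) (3,4) (3,5) (4,0) (5,0)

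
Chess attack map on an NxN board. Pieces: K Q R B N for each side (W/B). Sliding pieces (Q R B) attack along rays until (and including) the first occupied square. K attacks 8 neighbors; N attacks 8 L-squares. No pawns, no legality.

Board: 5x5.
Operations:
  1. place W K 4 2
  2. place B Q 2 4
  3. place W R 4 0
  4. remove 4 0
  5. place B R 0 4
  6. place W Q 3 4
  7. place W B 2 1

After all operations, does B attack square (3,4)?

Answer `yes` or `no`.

Op 1: place WK@(4,2)
Op 2: place BQ@(2,4)
Op 3: place WR@(4,0)
Op 4: remove (4,0)
Op 5: place BR@(0,4)
Op 6: place WQ@(3,4)
Op 7: place WB@(2,1)
Per-piece attacks for B:
  BR@(0,4): attacks (0,3) (0,2) (0,1) (0,0) (1,4) (2,4) [ray(1,0) blocked at (2,4)]
  BQ@(2,4): attacks (2,3) (2,2) (2,1) (3,4) (1,4) (0,4) (3,3) (4,2) (1,3) (0,2) [ray(0,-1) blocked at (2,1); ray(1,0) blocked at (3,4); ray(-1,0) blocked at (0,4); ray(1,-1) blocked at (4,2)]
B attacks (3,4): yes

Answer: yes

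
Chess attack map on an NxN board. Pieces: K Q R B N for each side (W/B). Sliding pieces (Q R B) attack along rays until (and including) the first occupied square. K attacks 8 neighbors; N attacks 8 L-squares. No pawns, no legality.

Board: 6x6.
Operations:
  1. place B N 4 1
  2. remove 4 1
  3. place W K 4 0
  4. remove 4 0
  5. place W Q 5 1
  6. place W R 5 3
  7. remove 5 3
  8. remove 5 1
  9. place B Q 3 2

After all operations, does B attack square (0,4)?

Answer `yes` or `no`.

Answer: no

Derivation:
Op 1: place BN@(4,1)
Op 2: remove (4,1)
Op 3: place WK@(4,0)
Op 4: remove (4,0)
Op 5: place WQ@(5,1)
Op 6: place WR@(5,3)
Op 7: remove (5,3)
Op 8: remove (5,1)
Op 9: place BQ@(3,2)
Per-piece attacks for B:
  BQ@(3,2): attacks (3,3) (3,4) (3,5) (3,1) (3,0) (4,2) (5,2) (2,2) (1,2) (0,2) (4,3) (5,4) (4,1) (5,0) (2,3) (1,4) (0,5) (2,1) (1,0)
B attacks (0,4): no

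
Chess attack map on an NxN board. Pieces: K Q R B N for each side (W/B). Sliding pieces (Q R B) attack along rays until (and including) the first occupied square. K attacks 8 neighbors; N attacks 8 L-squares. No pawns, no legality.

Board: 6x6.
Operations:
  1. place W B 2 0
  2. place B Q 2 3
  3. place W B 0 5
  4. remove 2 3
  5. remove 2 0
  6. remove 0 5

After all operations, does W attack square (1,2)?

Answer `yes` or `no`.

Answer: no

Derivation:
Op 1: place WB@(2,0)
Op 2: place BQ@(2,3)
Op 3: place WB@(0,5)
Op 4: remove (2,3)
Op 5: remove (2,0)
Op 6: remove (0,5)
Per-piece attacks for W:
W attacks (1,2): no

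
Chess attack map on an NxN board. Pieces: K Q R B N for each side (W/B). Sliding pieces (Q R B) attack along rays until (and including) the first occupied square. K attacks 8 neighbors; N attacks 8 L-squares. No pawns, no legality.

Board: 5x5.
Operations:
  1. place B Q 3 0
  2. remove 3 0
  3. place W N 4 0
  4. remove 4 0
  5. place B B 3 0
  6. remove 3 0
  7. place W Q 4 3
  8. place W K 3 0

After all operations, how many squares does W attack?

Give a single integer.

Answer: 14

Derivation:
Op 1: place BQ@(3,0)
Op 2: remove (3,0)
Op 3: place WN@(4,0)
Op 4: remove (4,0)
Op 5: place BB@(3,0)
Op 6: remove (3,0)
Op 7: place WQ@(4,3)
Op 8: place WK@(3,0)
Per-piece attacks for W:
  WK@(3,0): attacks (3,1) (4,0) (2,0) (4,1) (2,1)
  WQ@(4,3): attacks (4,4) (4,2) (4,1) (4,0) (3,3) (2,3) (1,3) (0,3) (3,4) (3,2) (2,1) (1,0)
Union (14 distinct): (0,3) (1,0) (1,3) (2,0) (2,1) (2,3) (3,1) (3,2) (3,3) (3,4) (4,0) (4,1) (4,2) (4,4)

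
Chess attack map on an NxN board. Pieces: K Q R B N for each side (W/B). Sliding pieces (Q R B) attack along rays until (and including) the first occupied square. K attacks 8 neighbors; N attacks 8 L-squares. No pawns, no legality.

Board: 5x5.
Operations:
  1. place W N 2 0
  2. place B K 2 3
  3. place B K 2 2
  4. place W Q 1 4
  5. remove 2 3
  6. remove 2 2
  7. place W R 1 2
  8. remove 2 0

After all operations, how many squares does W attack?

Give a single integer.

Answer: 16

Derivation:
Op 1: place WN@(2,0)
Op 2: place BK@(2,3)
Op 3: place BK@(2,2)
Op 4: place WQ@(1,4)
Op 5: remove (2,3)
Op 6: remove (2,2)
Op 7: place WR@(1,2)
Op 8: remove (2,0)
Per-piece attacks for W:
  WR@(1,2): attacks (1,3) (1,4) (1,1) (1,0) (2,2) (3,2) (4,2) (0,2) [ray(0,1) blocked at (1,4)]
  WQ@(1,4): attacks (1,3) (1,2) (2,4) (3,4) (4,4) (0,4) (2,3) (3,2) (4,1) (0,3) [ray(0,-1) blocked at (1,2)]
Union (16 distinct): (0,2) (0,3) (0,4) (1,0) (1,1) (1,2) (1,3) (1,4) (2,2) (2,3) (2,4) (3,2) (3,4) (4,1) (4,2) (4,4)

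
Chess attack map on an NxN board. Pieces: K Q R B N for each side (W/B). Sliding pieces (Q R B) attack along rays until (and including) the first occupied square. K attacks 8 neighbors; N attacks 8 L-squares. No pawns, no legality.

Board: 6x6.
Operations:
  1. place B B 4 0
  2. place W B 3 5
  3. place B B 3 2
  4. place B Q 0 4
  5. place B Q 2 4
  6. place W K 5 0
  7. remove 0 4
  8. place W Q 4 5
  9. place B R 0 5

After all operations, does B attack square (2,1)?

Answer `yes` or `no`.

Answer: yes

Derivation:
Op 1: place BB@(4,0)
Op 2: place WB@(3,5)
Op 3: place BB@(3,2)
Op 4: place BQ@(0,4)
Op 5: place BQ@(2,4)
Op 6: place WK@(5,0)
Op 7: remove (0,4)
Op 8: place WQ@(4,5)
Op 9: place BR@(0,5)
Per-piece attacks for B:
  BR@(0,5): attacks (0,4) (0,3) (0,2) (0,1) (0,0) (1,5) (2,5) (3,5) [ray(1,0) blocked at (3,5)]
  BQ@(2,4): attacks (2,5) (2,3) (2,2) (2,1) (2,0) (3,4) (4,4) (5,4) (1,4) (0,4) (3,5) (3,3) (4,2) (5,1) (1,5) (1,3) (0,2) [ray(1,1) blocked at (3,5)]
  BB@(3,2): attacks (4,3) (5,4) (4,1) (5,0) (2,3) (1,4) (0,5) (2,1) (1,0) [ray(1,-1) blocked at (5,0); ray(-1,1) blocked at (0,5)]
  BB@(4,0): attacks (5,1) (3,1) (2,2) (1,3) (0,4)
B attacks (2,1): yes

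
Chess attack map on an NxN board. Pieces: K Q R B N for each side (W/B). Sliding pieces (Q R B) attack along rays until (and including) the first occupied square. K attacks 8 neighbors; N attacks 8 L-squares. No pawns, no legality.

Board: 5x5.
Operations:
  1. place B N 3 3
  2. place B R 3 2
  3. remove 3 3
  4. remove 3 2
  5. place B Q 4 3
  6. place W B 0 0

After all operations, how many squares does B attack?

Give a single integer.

Answer: 12

Derivation:
Op 1: place BN@(3,3)
Op 2: place BR@(3,2)
Op 3: remove (3,3)
Op 4: remove (3,2)
Op 5: place BQ@(4,3)
Op 6: place WB@(0,0)
Per-piece attacks for B:
  BQ@(4,3): attacks (4,4) (4,2) (4,1) (4,0) (3,3) (2,3) (1,3) (0,3) (3,4) (3,2) (2,1) (1,0)
Union (12 distinct): (0,3) (1,0) (1,3) (2,1) (2,3) (3,2) (3,3) (3,4) (4,0) (4,1) (4,2) (4,4)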